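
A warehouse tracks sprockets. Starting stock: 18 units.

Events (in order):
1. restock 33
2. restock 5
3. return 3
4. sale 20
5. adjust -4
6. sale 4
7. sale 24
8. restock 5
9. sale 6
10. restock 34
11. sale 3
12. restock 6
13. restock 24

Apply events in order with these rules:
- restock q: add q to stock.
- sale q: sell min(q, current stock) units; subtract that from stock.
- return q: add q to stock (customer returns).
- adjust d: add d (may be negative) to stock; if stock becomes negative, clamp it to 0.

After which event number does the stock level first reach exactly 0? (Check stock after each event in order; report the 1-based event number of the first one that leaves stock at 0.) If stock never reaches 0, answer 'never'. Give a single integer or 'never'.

Answer: never

Derivation:
Processing events:
Start: stock = 18
  Event 1 (restock 33): 18 + 33 = 51
  Event 2 (restock 5): 51 + 5 = 56
  Event 3 (return 3): 56 + 3 = 59
  Event 4 (sale 20): sell min(20,59)=20. stock: 59 - 20 = 39. total_sold = 20
  Event 5 (adjust -4): 39 + -4 = 35
  Event 6 (sale 4): sell min(4,35)=4. stock: 35 - 4 = 31. total_sold = 24
  Event 7 (sale 24): sell min(24,31)=24. stock: 31 - 24 = 7. total_sold = 48
  Event 8 (restock 5): 7 + 5 = 12
  Event 9 (sale 6): sell min(6,12)=6. stock: 12 - 6 = 6. total_sold = 54
  Event 10 (restock 34): 6 + 34 = 40
  Event 11 (sale 3): sell min(3,40)=3. stock: 40 - 3 = 37. total_sold = 57
  Event 12 (restock 6): 37 + 6 = 43
  Event 13 (restock 24): 43 + 24 = 67
Final: stock = 67, total_sold = 57

Stock never reaches 0.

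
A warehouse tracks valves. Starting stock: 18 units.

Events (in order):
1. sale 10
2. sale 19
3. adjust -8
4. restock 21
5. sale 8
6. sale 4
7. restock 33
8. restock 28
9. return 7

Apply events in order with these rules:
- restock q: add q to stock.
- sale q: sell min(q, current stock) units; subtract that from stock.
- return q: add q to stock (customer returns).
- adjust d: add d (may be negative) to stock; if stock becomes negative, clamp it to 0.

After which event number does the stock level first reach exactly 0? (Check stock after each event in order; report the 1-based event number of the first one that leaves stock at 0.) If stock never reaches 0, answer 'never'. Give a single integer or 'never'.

Answer: 2

Derivation:
Processing events:
Start: stock = 18
  Event 1 (sale 10): sell min(10,18)=10. stock: 18 - 10 = 8. total_sold = 10
  Event 2 (sale 19): sell min(19,8)=8. stock: 8 - 8 = 0. total_sold = 18
  Event 3 (adjust -8): 0 + -8 = 0 (clamped to 0)
  Event 4 (restock 21): 0 + 21 = 21
  Event 5 (sale 8): sell min(8,21)=8. stock: 21 - 8 = 13. total_sold = 26
  Event 6 (sale 4): sell min(4,13)=4. stock: 13 - 4 = 9. total_sold = 30
  Event 7 (restock 33): 9 + 33 = 42
  Event 8 (restock 28): 42 + 28 = 70
  Event 9 (return 7): 70 + 7 = 77
Final: stock = 77, total_sold = 30

First zero at event 2.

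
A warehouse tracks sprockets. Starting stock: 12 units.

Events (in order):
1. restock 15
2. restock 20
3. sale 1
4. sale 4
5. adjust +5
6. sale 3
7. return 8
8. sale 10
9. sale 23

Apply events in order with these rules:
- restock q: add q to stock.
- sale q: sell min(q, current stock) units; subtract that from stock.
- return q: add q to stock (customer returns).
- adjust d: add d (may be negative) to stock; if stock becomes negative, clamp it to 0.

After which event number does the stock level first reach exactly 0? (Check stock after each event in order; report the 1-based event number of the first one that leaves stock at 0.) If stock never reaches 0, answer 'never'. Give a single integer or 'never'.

Answer: never

Derivation:
Processing events:
Start: stock = 12
  Event 1 (restock 15): 12 + 15 = 27
  Event 2 (restock 20): 27 + 20 = 47
  Event 3 (sale 1): sell min(1,47)=1. stock: 47 - 1 = 46. total_sold = 1
  Event 4 (sale 4): sell min(4,46)=4. stock: 46 - 4 = 42. total_sold = 5
  Event 5 (adjust +5): 42 + 5 = 47
  Event 6 (sale 3): sell min(3,47)=3. stock: 47 - 3 = 44. total_sold = 8
  Event 7 (return 8): 44 + 8 = 52
  Event 8 (sale 10): sell min(10,52)=10. stock: 52 - 10 = 42. total_sold = 18
  Event 9 (sale 23): sell min(23,42)=23. stock: 42 - 23 = 19. total_sold = 41
Final: stock = 19, total_sold = 41

Stock never reaches 0.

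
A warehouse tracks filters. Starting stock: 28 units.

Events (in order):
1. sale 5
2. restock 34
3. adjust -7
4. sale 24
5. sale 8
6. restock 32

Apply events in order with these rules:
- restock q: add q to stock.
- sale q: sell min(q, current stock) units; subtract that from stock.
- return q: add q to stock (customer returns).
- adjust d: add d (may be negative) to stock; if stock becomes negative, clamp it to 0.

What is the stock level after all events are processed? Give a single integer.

Processing events:
Start: stock = 28
  Event 1 (sale 5): sell min(5,28)=5. stock: 28 - 5 = 23. total_sold = 5
  Event 2 (restock 34): 23 + 34 = 57
  Event 3 (adjust -7): 57 + -7 = 50
  Event 4 (sale 24): sell min(24,50)=24. stock: 50 - 24 = 26. total_sold = 29
  Event 5 (sale 8): sell min(8,26)=8. stock: 26 - 8 = 18. total_sold = 37
  Event 6 (restock 32): 18 + 32 = 50
Final: stock = 50, total_sold = 37

Answer: 50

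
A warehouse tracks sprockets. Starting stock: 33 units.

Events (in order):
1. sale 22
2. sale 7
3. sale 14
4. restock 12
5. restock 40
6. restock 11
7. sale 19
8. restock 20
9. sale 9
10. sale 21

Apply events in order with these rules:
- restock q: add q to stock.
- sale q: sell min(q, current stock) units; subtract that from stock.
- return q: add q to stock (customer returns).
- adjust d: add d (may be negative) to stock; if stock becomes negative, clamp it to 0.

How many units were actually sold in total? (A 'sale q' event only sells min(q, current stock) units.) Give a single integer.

Answer: 82

Derivation:
Processing events:
Start: stock = 33
  Event 1 (sale 22): sell min(22,33)=22. stock: 33 - 22 = 11. total_sold = 22
  Event 2 (sale 7): sell min(7,11)=7. stock: 11 - 7 = 4. total_sold = 29
  Event 3 (sale 14): sell min(14,4)=4. stock: 4 - 4 = 0. total_sold = 33
  Event 4 (restock 12): 0 + 12 = 12
  Event 5 (restock 40): 12 + 40 = 52
  Event 6 (restock 11): 52 + 11 = 63
  Event 7 (sale 19): sell min(19,63)=19. stock: 63 - 19 = 44. total_sold = 52
  Event 8 (restock 20): 44 + 20 = 64
  Event 9 (sale 9): sell min(9,64)=9. stock: 64 - 9 = 55. total_sold = 61
  Event 10 (sale 21): sell min(21,55)=21. stock: 55 - 21 = 34. total_sold = 82
Final: stock = 34, total_sold = 82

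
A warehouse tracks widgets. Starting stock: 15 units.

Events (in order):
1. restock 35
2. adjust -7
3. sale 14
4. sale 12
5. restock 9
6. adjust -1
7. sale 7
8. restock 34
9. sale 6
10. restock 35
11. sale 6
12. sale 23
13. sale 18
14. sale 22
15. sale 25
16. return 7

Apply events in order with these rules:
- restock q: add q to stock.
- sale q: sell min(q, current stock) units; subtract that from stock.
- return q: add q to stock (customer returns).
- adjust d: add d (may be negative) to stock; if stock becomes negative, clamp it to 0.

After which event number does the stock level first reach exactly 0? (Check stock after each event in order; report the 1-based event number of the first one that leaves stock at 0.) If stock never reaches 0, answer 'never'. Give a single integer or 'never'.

Answer: 15

Derivation:
Processing events:
Start: stock = 15
  Event 1 (restock 35): 15 + 35 = 50
  Event 2 (adjust -7): 50 + -7 = 43
  Event 3 (sale 14): sell min(14,43)=14. stock: 43 - 14 = 29. total_sold = 14
  Event 4 (sale 12): sell min(12,29)=12. stock: 29 - 12 = 17. total_sold = 26
  Event 5 (restock 9): 17 + 9 = 26
  Event 6 (adjust -1): 26 + -1 = 25
  Event 7 (sale 7): sell min(7,25)=7. stock: 25 - 7 = 18. total_sold = 33
  Event 8 (restock 34): 18 + 34 = 52
  Event 9 (sale 6): sell min(6,52)=6. stock: 52 - 6 = 46. total_sold = 39
  Event 10 (restock 35): 46 + 35 = 81
  Event 11 (sale 6): sell min(6,81)=6. stock: 81 - 6 = 75. total_sold = 45
  Event 12 (sale 23): sell min(23,75)=23. stock: 75 - 23 = 52. total_sold = 68
  Event 13 (sale 18): sell min(18,52)=18. stock: 52 - 18 = 34. total_sold = 86
  Event 14 (sale 22): sell min(22,34)=22. stock: 34 - 22 = 12. total_sold = 108
  Event 15 (sale 25): sell min(25,12)=12. stock: 12 - 12 = 0. total_sold = 120
  Event 16 (return 7): 0 + 7 = 7
Final: stock = 7, total_sold = 120

First zero at event 15.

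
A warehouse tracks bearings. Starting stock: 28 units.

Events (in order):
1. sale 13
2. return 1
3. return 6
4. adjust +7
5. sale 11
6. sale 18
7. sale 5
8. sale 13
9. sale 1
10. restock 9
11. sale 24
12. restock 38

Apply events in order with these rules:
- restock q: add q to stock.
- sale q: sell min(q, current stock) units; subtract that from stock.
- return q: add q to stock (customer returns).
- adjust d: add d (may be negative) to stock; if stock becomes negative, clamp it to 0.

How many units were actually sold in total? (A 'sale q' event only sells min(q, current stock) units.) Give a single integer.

Processing events:
Start: stock = 28
  Event 1 (sale 13): sell min(13,28)=13. stock: 28 - 13 = 15. total_sold = 13
  Event 2 (return 1): 15 + 1 = 16
  Event 3 (return 6): 16 + 6 = 22
  Event 4 (adjust +7): 22 + 7 = 29
  Event 5 (sale 11): sell min(11,29)=11. stock: 29 - 11 = 18. total_sold = 24
  Event 6 (sale 18): sell min(18,18)=18. stock: 18 - 18 = 0. total_sold = 42
  Event 7 (sale 5): sell min(5,0)=0. stock: 0 - 0 = 0. total_sold = 42
  Event 8 (sale 13): sell min(13,0)=0. stock: 0 - 0 = 0. total_sold = 42
  Event 9 (sale 1): sell min(1,0)=0. stock: 0 - 0 = 0. total_sold = 42
  Event 10 (restock 9): 0 + 9 = 9
  Event 11 (sale 24): sell min(24,9)=9. stock: 9 - 9 = 0. total_sold = 51
  Event 12 (restock 38): 0 + 38 = 38
Final: stock = 38, total_sold = 51

Answer: 51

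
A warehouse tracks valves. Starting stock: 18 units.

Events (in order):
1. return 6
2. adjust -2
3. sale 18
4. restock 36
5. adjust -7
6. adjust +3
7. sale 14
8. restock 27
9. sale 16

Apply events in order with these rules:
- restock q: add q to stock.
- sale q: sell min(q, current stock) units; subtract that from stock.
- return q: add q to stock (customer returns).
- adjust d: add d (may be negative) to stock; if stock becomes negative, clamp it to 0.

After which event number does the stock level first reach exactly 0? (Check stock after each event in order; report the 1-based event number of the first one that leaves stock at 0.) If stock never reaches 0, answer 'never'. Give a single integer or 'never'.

Answer: never

Derivation:
Processing events:
Start: stock = 18
  Event 1 (return 6): 18 + 6 = 24
  Event 2 (adjust -2): 24 + -2 = 22
  Event 3 (sale 18): sell min(18,22)=18. stock: 22 - 18 = 4. total_sold = 18
  Event 4 (restock 36): 4 + 36 = 40
  Event 5 (adjust -7): 40 + -7 = 33
  Event 6 (adjust +3): 33 + 3 = 36
  Event 7 (sale 14): sell min(14,36)=14. stock: 36 - 14 = 22. total_sold = 32
  Event 8 (restock 27): 22 + 27 = 49
  Event 9 (sale 16): sell min(16,49)=16. stock: 49 - 16 = 33. total_sold = 48
Final: stock = 33, total_sold = 48

Stock never reaches 0.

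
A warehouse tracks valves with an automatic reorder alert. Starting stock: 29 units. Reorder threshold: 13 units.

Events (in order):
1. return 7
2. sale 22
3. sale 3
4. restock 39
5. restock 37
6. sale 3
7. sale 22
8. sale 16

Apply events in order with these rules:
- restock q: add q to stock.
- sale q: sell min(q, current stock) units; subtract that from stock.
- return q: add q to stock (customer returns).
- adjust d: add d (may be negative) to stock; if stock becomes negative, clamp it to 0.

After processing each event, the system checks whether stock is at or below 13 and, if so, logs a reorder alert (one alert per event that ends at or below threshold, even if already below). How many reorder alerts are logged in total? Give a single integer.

Processing events:
Start: stock = 29
  Event 1 (return 7): 29 + 7 = 36
  Event 2 (sale 22): sell min(22,36)=22. stock: 36 - 22 = 14. total_sold = 22
  Event 3 (sale 3): sell min(3,14)=3. stock: 14 - 3 = 11. total_sold = 25
  Event 4 (restock 39): 11 + 39 = 50
  Event 5 (restock 37): 50 + 37 = 87
  Event 6 (sale 3): sell min(3,87)=3. stock: 87 - 3 = 84. total_sold = 28
  Event 7 (sale 22): sell min(22,84)=22. stock: 84 - 22 = 62. total_sold = 50
  Event 8 (sale 16): sell min(16,62)=16. stock: 62 - 16 = 46. total_sold = 66
Final: stock = 46, total_sold = 66

Checking against threshold 13:
  After event 1: stock=36 > 13
  After event 2: stock=14 > 13
  After event 3: stock=11 <= 13 -> ALERT
  After event 4: stock=50 > 13
  After event 5: stock=87 > 13
  After event 6: stock=84 > 13
  After event 7: stock=62 > 13
  After event 8: stock=46 > 13
Alert events: [3]. Count = 1

Answer: 1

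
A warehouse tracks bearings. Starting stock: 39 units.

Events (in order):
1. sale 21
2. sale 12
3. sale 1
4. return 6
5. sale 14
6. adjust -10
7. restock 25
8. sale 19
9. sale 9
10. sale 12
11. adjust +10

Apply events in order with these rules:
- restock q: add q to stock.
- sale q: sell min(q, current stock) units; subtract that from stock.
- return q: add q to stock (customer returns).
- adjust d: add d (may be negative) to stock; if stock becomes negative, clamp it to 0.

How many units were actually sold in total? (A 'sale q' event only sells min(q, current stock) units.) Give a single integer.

Answer: 70

Derivation:
Processing events:
Start: stock = 39
  Event 1 (sale 21): sell min(21,39)=21. stock: 39 - 21 = 18. total_sold = 21
  Event 2 (sale 12): sell min(12,18)=12. stock: 18 - 12 = 6. total_sold = 33
  Event 3 (sale 1): sell min(1,6)=1. stock: 6 - 1 = 5. total_sold = 34
  Event 4 (return 6): 5 + 6 = 11
  Event 5 (sale 14): sell min(14,11)=11. stock: 11 - 11 = 0. total_sold = 45
  Event 6 (adjust -10): 0 + -10 = 0 (clamped to 0)
  Event 7 (restock 25): 0 + 25 = 25
  Event 8 (sale 19): sell min(19,25)=19. stock: 25 - 19 = 6. total_sold = 64
  Event 9 (sale 9): sell min(9,6)=6. stock: 6 - 6 = 0. total_sold = 70
  Event 10 (sale 12): sell min(12,0)=0. stock: 0 - 0 = 0. total_sold = 70
  Event 11 (adjust +10): 0 + 10 = 10
Final: stock = 10, total_sold = 70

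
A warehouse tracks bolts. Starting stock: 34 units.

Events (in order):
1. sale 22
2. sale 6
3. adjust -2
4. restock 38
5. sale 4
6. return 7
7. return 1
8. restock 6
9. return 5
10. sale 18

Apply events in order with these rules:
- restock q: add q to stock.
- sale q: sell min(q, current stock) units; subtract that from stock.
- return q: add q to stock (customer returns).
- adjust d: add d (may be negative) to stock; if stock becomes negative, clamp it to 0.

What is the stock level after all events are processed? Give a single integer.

Processing events:
Start: stock = 34
  Event 1 (sale 22): sell min(22,34)=22. stock: 34 - 22 = 12. total_sold = 22
  Event 2 (sale 6): sell min(6,12)=6. stock: 12 - 6 = 6. total_sold = 28
  Event 3 (adjust -2): 6 + -2 = 4
  Event 4 (restock 38): 4 + 38 = 42
  Event 5 (sale 4): sell min(4,42)=4. stock: 42 - 4 = 38. total_sold = 32
  Event 6 (return 7): 38 + 7 = 45
  Event 7 (return 1): 45 + 1 = 46
  Event 8 (restock 6): 46 + 6 = 52
  Event 9 (return 5): 52 + 5 = 57
  Event 10 (sale 18): sell min(18,57)=18. stock: 57 - 18 = 39. total_sold = 50
Final: stock = 39, total_sold = 50

Answer: 39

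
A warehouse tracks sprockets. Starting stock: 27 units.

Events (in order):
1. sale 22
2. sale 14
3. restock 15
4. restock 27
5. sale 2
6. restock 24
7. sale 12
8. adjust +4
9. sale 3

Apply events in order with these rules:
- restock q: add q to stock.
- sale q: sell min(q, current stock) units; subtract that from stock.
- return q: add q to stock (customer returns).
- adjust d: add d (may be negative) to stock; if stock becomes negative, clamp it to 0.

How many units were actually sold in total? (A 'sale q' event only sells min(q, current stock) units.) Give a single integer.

Processing events:
Start: stock = 27
  Event 1 (sale 22): sell min(22,27)=22. stock: 27 - 22 = 5. total_sold = 22
  Event 2 (sale 14): sell min(14,5)=5. stock: 5 - 5 = 0. total_sold = 27
  Event 3 (restock 15): 0 + 15 = 15
  Event 4 (restock 27): 15 + 27 = 42
  Event 5 (sale 2): sell min(2,42)=2. stock: 42 - 2 = 40. total_sold = 29
  Event 6 (restock 24): 40 + 24 = 64
  Event 7 (sale 12): sell min(12,64)=12. stock: 64 - 12 = 52. total_sold = 41
  Event 8 (adjust +4): 52 + 4 = 56
  Event 9 (sale 3): sell min(3,56)=3. stock: 56 - 3 = 53. total_sold = 44
Final: stock = 53, total_sold = 44

Answer: 44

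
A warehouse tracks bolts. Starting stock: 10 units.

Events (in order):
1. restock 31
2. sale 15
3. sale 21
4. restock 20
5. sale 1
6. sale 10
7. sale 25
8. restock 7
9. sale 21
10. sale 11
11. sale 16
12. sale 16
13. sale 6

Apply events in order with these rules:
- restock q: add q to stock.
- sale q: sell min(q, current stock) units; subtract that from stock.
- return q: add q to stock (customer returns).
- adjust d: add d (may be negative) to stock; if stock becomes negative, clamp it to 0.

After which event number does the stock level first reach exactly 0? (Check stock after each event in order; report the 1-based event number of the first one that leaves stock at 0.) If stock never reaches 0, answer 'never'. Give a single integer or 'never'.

Processing events:
Start: stock = 10
  Event 1 (restock 31): 10 + 31 = 41
  Event 2 (sale 15): sell min(15,41)=15. stock: 41 - 15 = 26. total_sold = 15
  Event 3 (sale 21): sell min(21,26)=21. stock: 26 - 21 = 5. total_sold = 36
  Event 4 (restock 20): 5 + 20 = 25
  Event 5 (sale 1): sell min(1,25)=1. stock: 25 - 1 = 24. total_sold = 37
  Event 6 (sale 10): sell min(10,24)=10. stock: 24 - 10 = 14. total_sold = 47
  Event 7 (sale 25): sell min(25,14)=14. stock: 14 - 14 = 0. total_sold = 61
  Event 8 (restock 7): 0 + 7 = 7
  Event 9 (sale 21): sell min(21,7)=7. stock: 7 - 7 = 0. total_sold = 68
  Event 10 (sale 11): sell min(11,0)=0. stock: 0 - 0 = 0. total_sold = 68
  Event 11 (sale 16): sell min(16,0)=0. stock: 0 - 0 = 0. total_sold = 68
  Event 12 (sale 16): sell min(16,0)=0. stock: 0 - 0 = 0. total_sold = 68
  Event 13 (sale 6): sell min(6,0)=0. stock: 0 - 0 = 0. total_sold = 68
Final: stock = 0, total_sold = 68

First zero at event 7.

Answer: 7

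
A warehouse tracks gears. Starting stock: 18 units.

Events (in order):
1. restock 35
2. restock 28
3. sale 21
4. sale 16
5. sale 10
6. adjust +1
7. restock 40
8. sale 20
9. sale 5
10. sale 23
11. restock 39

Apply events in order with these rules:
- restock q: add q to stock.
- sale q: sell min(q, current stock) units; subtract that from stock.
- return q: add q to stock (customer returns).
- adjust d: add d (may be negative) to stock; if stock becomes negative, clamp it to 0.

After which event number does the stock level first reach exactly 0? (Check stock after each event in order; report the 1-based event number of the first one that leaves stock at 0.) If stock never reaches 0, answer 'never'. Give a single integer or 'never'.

Processing events:
Start: stock = 18
  Event 1 (restock 35): 18 + 35 = 53
  Event 2 (restock 28): 53 + 28 = 81
  Event 3 (sale 21): sell min(21,81)=21. stock: 81 - 21 = 60. total_sold = 21
  Event 4 (sale 16): sell min(16,60)=16. stock: 60 - 16 = 44. total_sold = 37
  Event 5 (sale 10): sell min(10,44)=10. stock: 44 - 10 = 34. total_sold = 47
  Event 6 (adjust +1): 34 + 1 = 35
  Event 7 (restock 40): 35 + 40 = 75
  Event 8 (sale 20): sell min(20,75)=20. stock: 75 - 20 = 55. total_sold = 67
  Event 9 (sale 5): sell min(5,55)=5. stock: 55 - 5 = 50. total_sold = 72
  Event 10 (sale 23): sell min(23,50)=23. stock: 50 - 23 = 27. total_sold = 95
  Event 11 (restock 39): 27 + 39 = 66
Final: stock = 66, total_sold = 95

Stock never reaches 0.

Answer: never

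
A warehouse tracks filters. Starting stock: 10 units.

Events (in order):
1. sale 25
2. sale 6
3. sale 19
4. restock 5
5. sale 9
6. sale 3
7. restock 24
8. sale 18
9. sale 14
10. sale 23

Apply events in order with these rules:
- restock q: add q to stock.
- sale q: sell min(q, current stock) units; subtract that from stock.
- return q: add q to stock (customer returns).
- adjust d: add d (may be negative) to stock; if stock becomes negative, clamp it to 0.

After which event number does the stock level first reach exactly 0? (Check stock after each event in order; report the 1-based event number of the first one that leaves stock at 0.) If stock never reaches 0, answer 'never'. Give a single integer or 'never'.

Answer: 1

Derivation:
Processing events:
Start: stock = 10
  Event 1 (sale 25): sell min(25,10)=10. stock: 10 - 10 = 0. total_sold = 10
  Event 2 (sale 6): sell min(6,0)=0. stock: 0 - 0 = 0. total_sold = 10
  Event 3 (sale 19): sell min(19,0)=0. stock: 0 - 0 = 0. total_sold = 10
  Event 4 (restock 5): 0 + 5 = 5
  Event 5 (sale 9): sell min(9,5)=5. stock: 5 - 5 = 0. total_sold = 15
  Event 6 (sale 3): sell min(3,0)=0. stock: 0 - 0 = 0. total_sold = 15
  Event 7 (restock 24): 0 + 24 = 24
  Event 8 (sale 18): sell min(18,24)=18. stock: 24 - 18 = 6. total_sold = 33
  Event 9 (sale 14): sell min(14,6)=6. stock: 6 - 6 = 0. total_sold = 39
  Event 10 (sale 23): sell min(23,0)=0. stock: 0 - 0 = 0. total_sold = 39
Final: stock = 0, total_sold = 39

First zero at event 1.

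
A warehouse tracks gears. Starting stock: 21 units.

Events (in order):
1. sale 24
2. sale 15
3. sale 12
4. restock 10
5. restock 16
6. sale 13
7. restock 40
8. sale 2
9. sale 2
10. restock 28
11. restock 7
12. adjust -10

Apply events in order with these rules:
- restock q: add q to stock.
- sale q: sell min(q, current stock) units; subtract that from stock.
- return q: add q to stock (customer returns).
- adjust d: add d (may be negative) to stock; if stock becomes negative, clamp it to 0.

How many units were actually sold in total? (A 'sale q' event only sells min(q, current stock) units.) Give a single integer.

Answer: 38

Derivation:
Processing events:
Start: stock = 21
  Event 1 (sale 24): sell min(24,21)=21. stock: 21 - 21 = 0. total_sold = 21
  Event 2 (sale 15): sell min(15,0)=0. stock: 0 - 0 = 0. total_sold = 21
  Event 3 (sale 12): sell min(12,0)=0. stock: 0 - 0 = 0. total_sold = 21
  Event 4 (restock 10): 0 + 10 = 10
  Event 5 (restock 16): 10 + 16 = 26
  Event 6 (sale 13): sell min(13,26)=13. stock: 26 - 13 = 13. total_sold = 34
  Event 7 (restock 40): 13 + 40 = 53
  Event 8 (sale 2): sell min(2,53)=2. stock: 53 - 2 = 51. total_sold = 36
  Event 9 (sale 2): sell min(2,51)=2. stock: 51 - 2 = 49. total_sold = 38
  Event 10 (restock 28): 49 + 28 = 77
  Event 11 (restock 7): 77 + 7 = 84
  Event 12 (adjust -10): 84 + -10 = 74
Final: stock = 74, total_sold = 38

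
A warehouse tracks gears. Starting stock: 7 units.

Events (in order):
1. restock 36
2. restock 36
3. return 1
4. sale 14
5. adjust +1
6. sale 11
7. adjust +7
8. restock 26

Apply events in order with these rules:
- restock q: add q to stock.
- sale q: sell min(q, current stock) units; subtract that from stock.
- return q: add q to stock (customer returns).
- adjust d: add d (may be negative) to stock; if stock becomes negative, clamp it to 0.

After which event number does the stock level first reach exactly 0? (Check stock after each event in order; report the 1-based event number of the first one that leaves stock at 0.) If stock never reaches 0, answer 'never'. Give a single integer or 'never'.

Answer: never

Derivation:
Processing events:
Start: stock = 7
  Event 1 (restock 36): 7 + 36 = 43
  Event 2 (restock 36): 43 + 36 = 79
  Event 3 (return 1): 79 + 1 = 80
  Event 4 (sale 14): sell min(14,80)=14. stock: 80 - 14 = 66. total_sold = 14
  Event 5 (adjust +1): 66 + 1 = 67
  Event 6 (sale 11): sell min(11,67)=11. stock: 67 - 11 = 56. total_sold = 25
  Event 7 (adjust +7): 56 + 7 = 63
  Event 8 (restock 26): 63 + 26 = 89
Final: stock = 89, total_sold = 25

Stock never reaches 0.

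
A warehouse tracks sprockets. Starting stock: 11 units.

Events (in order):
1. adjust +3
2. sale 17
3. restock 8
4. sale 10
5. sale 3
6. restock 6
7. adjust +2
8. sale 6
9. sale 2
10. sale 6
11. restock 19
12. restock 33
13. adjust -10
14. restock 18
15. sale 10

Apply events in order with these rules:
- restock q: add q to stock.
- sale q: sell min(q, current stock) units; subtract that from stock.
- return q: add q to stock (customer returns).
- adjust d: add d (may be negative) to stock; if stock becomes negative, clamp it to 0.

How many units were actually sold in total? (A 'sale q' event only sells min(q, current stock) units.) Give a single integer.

Answer: 40

Derivation:
Processing events:
Start: stock = 11
  Event 1 (adjust +3): 11 + 3 = 14
  Event 2 (sale 17): sell min(17,14)=14. stock: 14 - 14 = 0. total_sold = 14
  Event 3 (restock 8): 0 + 8 = 8
  Event 4 (sale 10): sell min(10,8)=8. stock: 8 - 8 = 0. total_sold = 22
  Event 5 (sale 3): sell min(3,0)=0. stock: 0 - 0 = 0. total_sold = 22
  Event 6 (restock 6): 0 + 6 = 6
  Event 7 (adjust +2): 6 + 2 = 8
  Event 8 (sale 6): sell min(6,8)=6. stock: 8 - 6 = 2. total_sold = 28
  Event 9 (sale 2): sell min(2,2)=2. stock: 2 - 2 = 0. total_sold = 30
  Event 10 (sale 6): sell min(6,0)=0. stock: 0 - 0 = 0. total_sold = 30
  Event 11 (restock 19): 0 + 19 = 19
  Event 12 (restock 33): 19 + 33 = 52
  Event 13 (adjust -10): 52 + -10 = 42
  Event 14 (restock 18): 42 + 18 = 60
  Event 15 (sale 10): sell min(10,60)=10. stock: 60 - 10 = 50. total_sold = 40
Final: stock = 50, total_sold = 40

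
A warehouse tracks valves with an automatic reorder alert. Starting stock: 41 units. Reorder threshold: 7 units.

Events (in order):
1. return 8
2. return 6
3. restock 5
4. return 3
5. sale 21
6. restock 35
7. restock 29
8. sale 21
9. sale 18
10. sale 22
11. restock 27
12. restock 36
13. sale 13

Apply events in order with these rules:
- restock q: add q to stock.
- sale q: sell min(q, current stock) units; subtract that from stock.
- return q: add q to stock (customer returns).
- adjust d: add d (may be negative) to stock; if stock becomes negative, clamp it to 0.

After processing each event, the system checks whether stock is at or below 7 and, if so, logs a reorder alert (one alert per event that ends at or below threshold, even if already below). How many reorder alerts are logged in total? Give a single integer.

Answer: 0

Derivation:
Processing events:
Start: stock = 41
  Event 1 (return 8): 41 + 8 = 49
  Event 2 (return 6): 49 + 6 = 55
  Event 3 (restock 5): 55 + 5 = 60
  Event 4 (return 3): 60 + 3 = 63
  Event 5 (sale 21): sell min(21,63)=21. stock: 63 - 21 = 42. total_sold = 21
  Event 6 (restock 35): 42 + 35 = 77
  Event 7 (restock 29): 77 + 29 = 106
  Event 8 (sale 21): sell min(21,106)=21. stock: 106 - 21 = 85. total_sold = 42
  Event 9 (sale 18): sell min(18,85)=18. stock: 85 - 18 = 67. total_sold = 60
  Event 10 (sale 22): sell min(22,67)=22. stock: 67 - 22 = 45. total_sold = 82
  Event 11 (restock 27): 45 + 27 = 72
  Event 12 (restock 36): 72 + 36 = 108
  Event 13 (sale 13): sell min(13,108)=13. stock: 108 - 13 = 95. total_sold = 95
Final: stock = 95, total_sold = 95

Checking against threshold 7:
  After event 1: stock=49 > 7
  After event 2: stock=55 > 7
  After event 3: stock=60 > 7
  After event 4: stock=63 > 7
  After event 5: stock=42 > 7
  After event 6: stock=77 > 7
  After event 7: stock=106 > 7
  After event 8: stock=85 > 7
  After event 9: stock=67 > 7
  After event 10: stock=45 > 7
  After event 11: stock=72 > 7
  After event 12: stock=108 > 7
  After event 13: stock=95 > 7
Alert events: []. Count = 0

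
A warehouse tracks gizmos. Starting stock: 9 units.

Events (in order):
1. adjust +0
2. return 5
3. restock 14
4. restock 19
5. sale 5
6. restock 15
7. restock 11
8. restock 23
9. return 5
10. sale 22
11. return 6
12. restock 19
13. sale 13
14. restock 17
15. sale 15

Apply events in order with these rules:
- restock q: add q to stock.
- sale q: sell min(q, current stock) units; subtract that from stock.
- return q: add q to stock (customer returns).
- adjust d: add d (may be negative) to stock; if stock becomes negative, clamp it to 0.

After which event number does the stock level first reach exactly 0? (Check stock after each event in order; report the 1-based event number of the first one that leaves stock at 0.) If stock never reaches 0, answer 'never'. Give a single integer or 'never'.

Processing events:
Start: stock = 9
  Event 1 (adjust +0): 9 + 0 = 9
  Event 2 (return 5): 9 + 5 = 14
  Event 3 (restock 14): 14 + 14 = 28
  Event 4 (restock 19): 28 + 19 = 47
  Event 5 (sale 5): sell min(5,47)=5. stock: 47 - 5 = 42. total_sold = 5
  Event 6 (restock 15): 42 + 15 = 57
  Event 7 (restock 11): 57 + 11 = 68
  Event 8 (restock 23): 68 + 23 = 91
  Event 9 (return 5): 91 + 5 = 96
  Event 10 (sale 22): sell min(22,96)=22. stock: 96 - 22 = 74. total_sold = 27
  Event 11 (return 6): 74 + 6 = 80
  Event 12 (restock 19): 80 + 19 = 99
  Event 13 (sale 13): sell min(13,99)=13. stock: 99 - 13 = 86. total_sold = 40
  Event 14 (restock 17): 86 + 17 = 103
  Event 15 (sale 15): sell min(15,103)=15. stock: 103 - 15 = 88. total_sold = 55
Final: stock = 88, total_sold = 55

Stock never reaches 0.

Answer: never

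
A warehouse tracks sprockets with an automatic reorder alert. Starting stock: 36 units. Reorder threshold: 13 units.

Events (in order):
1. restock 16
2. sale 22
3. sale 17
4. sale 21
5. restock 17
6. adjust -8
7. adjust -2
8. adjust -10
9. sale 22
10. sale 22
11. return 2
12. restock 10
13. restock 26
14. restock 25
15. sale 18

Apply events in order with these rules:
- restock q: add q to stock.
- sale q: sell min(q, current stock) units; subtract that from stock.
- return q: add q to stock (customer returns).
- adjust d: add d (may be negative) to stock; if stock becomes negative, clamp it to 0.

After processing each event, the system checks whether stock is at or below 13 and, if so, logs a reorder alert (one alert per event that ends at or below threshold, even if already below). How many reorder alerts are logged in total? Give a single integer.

Answer: 9

Derivation:
Processing events:
Start: stock = 36
  Event 1 (restock 16): 36 + 16 = 52
  Event 2 (sale 22): sell min(22,52)=22. stock: 52 - 22 = 30. total_sold = 22
  Event 3 (sale 17): sell min(17,30)=17. stock: 30 - 17 = 13. total_sold = 39
  Event 4 (sale 21): sell min(21,13)=13. stock: 13 - 13 = 0. total_sold = 52
  Event 5 (restock 17): 0 + 17 = 17
  Event 6 (adjust -8): 17 + -8 = 9
  Event 7 (adjust -2): 9 + -2 = 7
  Event 8 (adjust -10): 7 + -10 = 0 (clamped to 0)
  Event 9 (sale 22): sell min(22,0)=0. stock: 0 - 0 = 0. total_sold = 52
  Event 10 (sale 22): sell min(22,0)=0. stock: 0 - 0 = 0. total_sold = 52
  Event 11 (return 2): 0 + 2 = 2
  Event 12 (restock 10): 2 + 10 = 12
  Event 13 (restock 26): 12 + 26 = 38
  Event 14 (restock 25): 38 + 25 = 63
  Event 15 (sale 18): sell min(18,63)=18. stock: 63 - 18 = 45. total_sold = 70
Final: stock = 45, total_sold = 70

Checking against threshold 13:
  After event 1: stock=52 > 13
  After event 2: stock=30 > 13
  After event 3: stock=13 <= 13 -> ALERT
  After event 4: stock=0 <= 13 -> ALERT
  After event 5: stock=17 > 13
  After event 6: stock=9 <= 13 -> ALERT
  After event 7: stock=7 <= 13 -> ALERT
  After event 8: stock=0 <= 13 -> ALERT
  After event 9: stock=0 <= 13 -> ALERT
  After event 10: stock=0 <= 13 -> ALERT
  After event 11: stock=2 <= 13 -> ALERT
  After event 12: stock=12 <= 13 -> ALERT
  After event 13: stock=38 > 13
  After event 14: stock=63 > 13
  After event 15: stock=45 > 13
Alert events: [3, 4, 6, 7, 8, 9, 10, 11, 12]. Count = 9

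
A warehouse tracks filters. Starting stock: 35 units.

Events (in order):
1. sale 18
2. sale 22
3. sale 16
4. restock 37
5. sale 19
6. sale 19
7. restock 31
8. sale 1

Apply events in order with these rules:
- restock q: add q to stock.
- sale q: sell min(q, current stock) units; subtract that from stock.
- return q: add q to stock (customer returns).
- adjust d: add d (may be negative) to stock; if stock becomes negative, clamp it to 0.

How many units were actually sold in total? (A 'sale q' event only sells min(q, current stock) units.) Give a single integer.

Answer: 73

Derivation:
Processing events:
Start: stock = 35
  Event 1 (sale 18): sell min(18,35)=18. stock: 35 - 18 = 17. total_sold = 18
  Event 2 (sale 22): sell min(22,17)=17. stock: 17 - 17 = 0. total_sold = 35
  Event 3 (sale 16): sell min(16,0)=0. stock: 0 - 0 = 0. total_sold = 35
  Event 4 (restock 37): 0 + 37 = 37
  Event 5 (sale 19): sell min(19,37)=19. stock: 37 - 19 = 18. total_sold = 54
  Event 6 (sale 19): sell min(19,18)=18. stock: 18 - 18 = 0. total_sold = 72
  Event 7 (restock 31): 0 + 31 = 31
  Event 8 (sale 1): sell min(1,31)=1. stock: 31 - 1 = 30. total_sold = 73
Final: stock = 30, total_sold = 73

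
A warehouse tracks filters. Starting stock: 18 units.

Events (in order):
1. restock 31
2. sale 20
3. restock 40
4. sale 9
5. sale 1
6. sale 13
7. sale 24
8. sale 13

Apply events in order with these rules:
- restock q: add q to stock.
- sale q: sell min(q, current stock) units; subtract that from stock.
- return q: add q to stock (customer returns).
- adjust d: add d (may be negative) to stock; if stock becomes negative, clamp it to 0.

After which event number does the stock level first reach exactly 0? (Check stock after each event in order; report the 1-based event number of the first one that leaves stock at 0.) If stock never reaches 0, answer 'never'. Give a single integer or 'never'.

Answer: never

Derivation:
Processing events:
Start: stock = 18
  Event 1 (restock 31): 18 + 31 = 49
  Event 2 (sale 20): sell min(20,49)=20. stock: 49 - 20 = 29. total_sold = 20
  Event 3 (restock 40): 29 + 40 = 69
  Event 4 (sale 9): sell min(9,69)=9. stock: 69 - 9 = 60. total_sold = 29
  Event 5 (sale 1): sell min(1,60)=1. stock: 60 - 1 = 59. total_sold = 30
  Event 6 (sale 13): sell min(13,59)=13. stock: 59 - 13 = 46. total_sold = 43
  Event 7 (sale 24): sell min(24,46)=24. stock: 46 - 24 = 22. total_sold = 67
  Event 8 (sale 13): sell min(13,22)=13. stock: 22 - 13 = 9. total_sold = 80
Final: stock = 9, total_sold = 80

Stock never reaches 0.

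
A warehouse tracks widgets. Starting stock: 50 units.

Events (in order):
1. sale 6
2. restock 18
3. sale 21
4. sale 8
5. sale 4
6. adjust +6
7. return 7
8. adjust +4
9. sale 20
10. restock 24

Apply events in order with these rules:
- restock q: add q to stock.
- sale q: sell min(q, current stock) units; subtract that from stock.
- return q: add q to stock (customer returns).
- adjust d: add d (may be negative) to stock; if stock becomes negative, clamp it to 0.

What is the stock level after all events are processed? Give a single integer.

Answer: 50

Derivation:
Processing events:
Start: stock = 50
  Event 1 (sale 6): sell min(6,50)=6. stock: 50 - 6 = 44. total_sold = 6
  Event 2 (restock 18): 44 + 18 = 62
  Event 3 (sale 21): sell min(21,62)=21. stock: 62 - 21 = 41. total_sold = 27
  Event 4 (sale 8): sell min(8,41)=8. stock: 41 - 8 = 33. total_sold = 35
  Event 5 (sale 4): sell min(4,33)=4. stock: 33 - 4 = 29. total_sold = 39
  Event 6 (adjust +6): 29 + 6 = 35
  Event 7 (return 7): 35 + 7 = 42
  Event 8 (adjust +4): 42 + 4 = 46
  Event 9 (sale 20): sell min(20,46)=20. stock: 46 - 20 = 26. total_sold = 59
  Event 10 (restock 24): 26 + 24 = 50
Final: stock = 50, total_sold = 59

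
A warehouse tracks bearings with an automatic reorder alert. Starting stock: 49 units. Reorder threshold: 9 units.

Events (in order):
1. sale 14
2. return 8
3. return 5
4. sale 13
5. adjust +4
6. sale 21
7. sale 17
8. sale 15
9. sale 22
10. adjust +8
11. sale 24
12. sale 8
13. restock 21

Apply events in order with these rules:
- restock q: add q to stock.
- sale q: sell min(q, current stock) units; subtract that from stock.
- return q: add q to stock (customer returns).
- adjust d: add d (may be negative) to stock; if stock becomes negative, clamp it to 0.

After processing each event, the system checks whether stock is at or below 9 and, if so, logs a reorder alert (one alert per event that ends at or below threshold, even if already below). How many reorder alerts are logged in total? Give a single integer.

Processing events:
Start: stock = 49
  Event 1 (sale 14): sell min(14,49)=14. stock: 49 - 14 = 35. total_sold = 14
  Event 2 (return 8): 35 + 8 = 43
  Event 3 (return 5): 43 + 5 = 48
  Event 4 (sale 13): sell min(13,48)=13. stock: 48 - 13 = 35. total_sold = 27
  Event 5 (adjust +4): 35 + 4 = 39
  Event 6 (sale 21): sell min(21,39)=21. stock: 39 - 21 = 18. total_sold = 48
  Event 7 (sale 17): sell min(17,18)=17. stock: 18 - 17 = 1. total_sold = 65
  Event 8 (sale 15): sell min(15,1)=1. stock: 1 - 1 = 0. total_sold = 66
  Event 9 (sale 22): sell min(22,0)=0. stock: 0 - 0 = 0. total_sold = 66
  Event 10 (adjust +8): 0 + 8 = 8
  Event 11 (sale 24): sell min(24,8)=8. stock: 8 - 8 = 0. total_sold = 74
  Event 12 (sale 8): sell min(8,0)=0. stock: 0 - 0 = 0. total_sold = 74
  Event 13 (restock 21): 0 + 21 = 21
Final: stock = 21, total_sold = 74

Checking against threshold 9:
  After event 1: stock=35 > 9
  After event 2: stock=43 > 9
  After event 3: stock=48 > 9
  After event 4: stock=35 > 9
  After event 5: stock=39 > 9
  After event 6: stock=18 > 9
  After event 7: stock=1 <= 9 -> ALERT
  After event 8: stock=0 <= 9 -> ALERT
  After event 9: stock=0 <= 9 -> ALERT
  After event 10: stock=8 <= 9 -> ALERT
  After event 11: stock=0 <= 9 -> ALERT
  After event 12: stock=0 <= 9 -> ALERT
  After event 13: stock=21 > 9
Alert events: [7, 8, 9, 10, 11, 12]. Count = 6

Answer: 6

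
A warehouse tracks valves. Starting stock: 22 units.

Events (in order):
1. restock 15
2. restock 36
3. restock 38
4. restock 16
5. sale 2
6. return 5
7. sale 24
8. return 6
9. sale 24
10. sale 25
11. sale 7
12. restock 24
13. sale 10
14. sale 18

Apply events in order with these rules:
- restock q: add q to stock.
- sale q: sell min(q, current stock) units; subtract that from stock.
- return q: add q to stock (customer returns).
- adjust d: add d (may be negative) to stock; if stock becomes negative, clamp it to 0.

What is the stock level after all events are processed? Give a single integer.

Processing events:
Start: stock = 22
  Event 1 (restock 15): 22 + 15 = 37
  Event 2 (restock 36): 37 + 36 = 73
  Event 3 (restock 38): 73 + 38 = 111
  Event 4 (restock 16): 111 + 16 = 127
  Event 5 (sale 2): sell min(2,127)=2. stock: 127 - 2 = 125. total_sold = 2
  Event 6 (return 5): 125 + 5 = 130
  Event 7 (sale 24): sell min(24,130)=24. stock: 130 - 24 = 106. total_sold = 26
  Event 8 (return 6): 106 + 6 = 112
  Event 9 (sale 24): sell min(24,112)=24. stock: 112 - 24 = 88. total_sold = 50
  Event 10 (sale 25): sell min(25,88)=25. stock: 88 - 25 = 63. total_sold = 75
  Event 11 (sale 7): sell min(7,63)=7. stock: 63 - 7 = 56. total_sold = 82
  Event 12 (restock 24): 56 + 24 = 80
  Event 13 (sale 10): sell min(10,80)=10. stock: 80 - 10 = 70. total_sold = 92
  Event 14 (sale 18): sell min(18,70)=18. stock: 70 - 18 = 52. total_sold = 110
Final: stock = 52, total_sold = 110

Answer: 52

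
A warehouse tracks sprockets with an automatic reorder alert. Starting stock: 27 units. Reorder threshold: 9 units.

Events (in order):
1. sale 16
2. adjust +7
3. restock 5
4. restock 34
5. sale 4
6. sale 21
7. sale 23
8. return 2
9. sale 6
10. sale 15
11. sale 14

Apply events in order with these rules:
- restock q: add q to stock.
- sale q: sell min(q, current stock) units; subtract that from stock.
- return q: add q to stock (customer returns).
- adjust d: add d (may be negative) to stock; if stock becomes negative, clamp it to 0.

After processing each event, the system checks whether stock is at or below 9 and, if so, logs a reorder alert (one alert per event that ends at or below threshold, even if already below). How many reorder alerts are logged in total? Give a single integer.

Processing events:
Start: stock = 27
  Event 1 (sale 16): sell min(16,27)=16. stock: 27 - 16 = 11. total_sold = 16
  Event 2 (adjust +7): 11 + 7 = 18
  Event 3 (restock 5): 18 + 5 = 23
  Event 4 (restock 34): 23 + 34 = 57
  Event 5 (sale 4): sell min(4,57)=4. stock: 57 - 4 = 53. total_sold = 20
  Event 6 (sale 21): sell min(21,53)=21. stock: 53 - 21 = 32. total_sold = 41
  Event 7 (sale 23): sell min(23,32)=23. stock: 32 - 23 = 9. total_sold = 64
  Event 8 (return 2): 9 + 2 = 11
  Event 9 (sale 6): sell min(6,11)=6. stock: 11 - 6 = 5. total_sold = 70
  Event 10 (sale 15): sell min(15,5)=5. stock: 5 - 5 = 0. total_sold = 75
  Event 11 (sale 14): sell min(14,0)=0. stock: 0 - 0 = 0. total_sold = 75
Final: stock = 0, total_sold = 75

Checking against threshold 9:
  After event 1: stock=11 > 9
  After event 2: stock=18 > 9
  After event 3: stock=23 > 9
  After event 4: stock=57 > 9
  After event 5: stock=53 > 9
  After event 6: stock=32 > 9
  After event 7: stock=9 <= 9 -> ALERT
  After event 8: stock=11 > 9
  After event 9: stock=5 <= 9 -> ALERT
  After event 10: stock=0 <= 9 -> ALERT
  After event 11: stock=0 <= 9 -> ALERT
Alert events: [7, 9, 10, 11]. Count = 4

Answer: 4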